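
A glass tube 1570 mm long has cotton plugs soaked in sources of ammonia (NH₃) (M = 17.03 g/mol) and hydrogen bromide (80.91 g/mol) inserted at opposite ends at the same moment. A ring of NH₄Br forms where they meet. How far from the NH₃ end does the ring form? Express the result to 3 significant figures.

1080 mm

In equal time, each gas travels a distance ∝ its rate ∝ 1/√M, so d_NH₃/d_HBr = √(M_HBr/M_NH₃) = √(80.91/17.03) = 2.180.
With d_NH₃ + d_HBr = 1570 mm, d_HBr = 1570/(1 + 2.180) = 493.8 mm.
d_NH₃ = 1570 − 493.8 = 1080 mm.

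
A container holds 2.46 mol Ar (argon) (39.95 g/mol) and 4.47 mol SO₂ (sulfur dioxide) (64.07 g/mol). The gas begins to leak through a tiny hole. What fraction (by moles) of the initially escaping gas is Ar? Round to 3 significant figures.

Each component's effusion rate ∝ (its partial pressure)·(1/√M) ∝ n_i/√M_i.
x_Ar(eff) = (n_Ar/√M_Ar) / (n_Ar/√M_Ar + n_SO₂/√M_SO₂)
= (2.46/√39.95) / (2.46/√39.95 + 4.47/√64.07) = 0.3892/(0.3892 + 0.5584) = 0.411.

0.411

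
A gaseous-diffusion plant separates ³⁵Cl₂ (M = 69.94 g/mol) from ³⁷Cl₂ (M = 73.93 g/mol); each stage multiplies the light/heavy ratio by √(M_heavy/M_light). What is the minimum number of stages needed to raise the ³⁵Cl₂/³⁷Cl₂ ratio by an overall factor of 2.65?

36

Per stage α = (73.93/69.94)^(1/2) = 1.05705^0.5, giving ln α = 0.02774.
Need α^N ≥ 2.65 ⇒ N ≥ ln(2.65) / ln α = 0.9746 / 0.02774 = 35.13.
So at least 36 stages are needed.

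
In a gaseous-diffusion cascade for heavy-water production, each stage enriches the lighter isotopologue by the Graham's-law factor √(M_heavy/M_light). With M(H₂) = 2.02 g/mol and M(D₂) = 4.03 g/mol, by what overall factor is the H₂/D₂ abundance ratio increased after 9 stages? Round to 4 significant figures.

Overall factor = α^9 with α = √(4.03/2.02), i.e. (4.03/2.02)^(9/2).
= 1.99505^(9/2) = 22.38.

22.38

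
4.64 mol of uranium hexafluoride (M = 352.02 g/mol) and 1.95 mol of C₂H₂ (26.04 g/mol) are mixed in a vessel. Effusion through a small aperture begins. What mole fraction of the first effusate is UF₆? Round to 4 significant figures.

0.3929

Effusion rate of each component ∝ n_i/√M_i (partial pressure × 1/√M).
x_UF₆(eff) = (n_UF₆/√M_UF₆) / (n_UF₆/√M_UF₆ + n_C₂H₂/√M_C₂H₂)
= (4.64/√352.02) / (4.64/√352.02 + 1.95/√26.04) = 0.2473/(0.2473 + 0.3821) = 0.3929.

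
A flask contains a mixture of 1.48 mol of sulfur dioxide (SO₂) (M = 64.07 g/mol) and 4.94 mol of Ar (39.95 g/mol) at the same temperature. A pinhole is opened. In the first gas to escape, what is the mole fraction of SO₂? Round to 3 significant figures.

0.191

Each component's effusion rate ∝ (its partial pressure)·(1/√M) ∝ n_i/√M_i.
Mole fraction of SO₂ in the effusate = (n_SO₂/√M_SO₂) / (n_SO₂/√M_SO₂ + n_Ar/√M_Ar)
= (1.48/√64.07) / (1.48/√64.07 + 4.94/√39.95) = 0.1849/(0.1849 + 0.7816) = 0.191.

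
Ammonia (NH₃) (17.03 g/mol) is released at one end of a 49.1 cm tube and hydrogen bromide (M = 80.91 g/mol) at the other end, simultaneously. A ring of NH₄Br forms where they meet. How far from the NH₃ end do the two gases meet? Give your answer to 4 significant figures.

The fronts meet when d_NH₃ + d_HBr = L with d_NH₃/d_HBr = √(M_HBr/M_NH₃) (Graham's law). Here √(M_HBr/M_NH₃) = √(80.91/17.03) = 2.180.
With d_NH₃ + d_HBr = 49.1 cm, d_HBr = 49.1/(1 + 2.180) = 15.44 cm.
d_NH₃ = 49.1 − 15.44 = 33.66 cm.

33.66 cm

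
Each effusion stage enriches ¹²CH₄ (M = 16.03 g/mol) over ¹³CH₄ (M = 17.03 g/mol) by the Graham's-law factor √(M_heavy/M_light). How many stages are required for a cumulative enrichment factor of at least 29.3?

With α = √(17.03/16.03) per stage, ln α = ½ ln(1.06238) = 0.03026.
Need α^N ≥ 29.3 ⇒ N ≥ ln(29.3) / ln α = 3.378 / 0.03026 = 111.63.
So at least 112 stages are needed.

112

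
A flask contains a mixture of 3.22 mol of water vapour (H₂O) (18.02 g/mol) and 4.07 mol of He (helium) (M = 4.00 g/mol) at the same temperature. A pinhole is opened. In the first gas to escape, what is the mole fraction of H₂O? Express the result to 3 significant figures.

Each component's effusion rate ∝ (its partial pressure)·(1/√M) ∝ n_i/√M_i.
So x_H₂O in the escaping gas = (n_H₂O/√M_H₂O) / Σ(n_i/√M_i)
= (3.22/√18.02) / (3.22/√18.02 + 4.07/√4.00) = 0.7585/(0.7585 + 2.035) = 0.272.

0.272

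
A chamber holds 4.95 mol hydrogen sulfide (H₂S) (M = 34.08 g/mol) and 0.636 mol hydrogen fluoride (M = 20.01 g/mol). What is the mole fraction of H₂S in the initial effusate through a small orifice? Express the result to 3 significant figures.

Rate_i ∝ x_i/√M_i (Graham's law weighted by mole fraction), so the effusate composition follows n_i/√M_i.
So x_H₂S in the escaping gas = (n_H₂S/√M_H₂S) / Σ(n_i/√M_i)
= (4.95/√34.08) / (4.95/√34.08 + 0.636/√20.01) = 0.8479/(0.8479 + 0.1422) = 0.856.

0.856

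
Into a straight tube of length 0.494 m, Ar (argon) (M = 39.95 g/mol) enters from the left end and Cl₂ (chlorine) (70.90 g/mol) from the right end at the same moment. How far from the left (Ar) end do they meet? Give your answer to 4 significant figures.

In equal time, each gas travels a distance ∝ its rate ∝ 1/√M, so d_Ar/d_Cl₂ = √(M_Cl₂/M_Ar) = √(70.90/39.95) = 1.332.
With d_Ar + d_Cl₂ = 0.494 m, d_Cl₂ = 0.494/(1 + 1.332) = 0.2118 m.
d_Ar = 0.494 − 0.2118 = 0.2822 m.

0.2822 m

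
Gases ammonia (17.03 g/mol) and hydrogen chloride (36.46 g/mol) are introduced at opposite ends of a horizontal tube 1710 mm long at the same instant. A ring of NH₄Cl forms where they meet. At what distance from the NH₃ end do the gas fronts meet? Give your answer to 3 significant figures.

Distances travelled in equal time are proportional to diffusion rates, so d_NH₃/d_HCl = √(M_HCl/M_NH₃) = √(36.46/17.03) = 1.463.
With d_NH₃ + d_HCl = 1710 mm, d_HCl = 1710/(1 + 1.463) = 694.2 mm.
d_NH₃ = 1710 − 694.2 = 1020 mm.

1020 mm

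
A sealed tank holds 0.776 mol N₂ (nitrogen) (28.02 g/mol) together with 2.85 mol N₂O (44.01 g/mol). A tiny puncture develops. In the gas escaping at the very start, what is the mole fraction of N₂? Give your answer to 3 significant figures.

The effusion rate of species i is ∝ p_i/√M_i ∝ n_i/√M_i.
Mole fraction of N₂ in the effusate = (n_N₂/√M_N₂) / (n_N₂/√M_N₂ + n_N₂O/√M_N₂O)
= (0.776/√28.02) / (0.776/√28.02 + 2.85/√44.01) = 0.1466/(0.1466 + 0.4296) = 0.254.

0.254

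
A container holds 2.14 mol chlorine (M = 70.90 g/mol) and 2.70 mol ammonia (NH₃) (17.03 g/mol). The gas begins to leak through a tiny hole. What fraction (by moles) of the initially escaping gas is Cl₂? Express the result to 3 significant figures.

Rate_i ∝ x_i/√M_i (Graham's law weighted by mole fraction), so the effusate composition follows n_i/√M_i.
Mole fraction of Cl₂ in the effusate = (n_Cl₂/√M_Cl₂) / (n_Cl₂/√M_Cl₂ + n_NH₃/√M_NH₃)
= (2.14/√70.90) / (2.14/√70.90 + 2.70/√17.03) = 0.2542/(0.2542 + 0.6543) = 0.280.

0.280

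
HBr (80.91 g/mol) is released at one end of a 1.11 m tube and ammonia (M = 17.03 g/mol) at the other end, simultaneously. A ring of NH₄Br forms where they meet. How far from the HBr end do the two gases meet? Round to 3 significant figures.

Distances travelled in equal time are proportional to diffusion rates, so d_HBr/d_NH₃ = √(M_NH₃/M_HBr) = √(17.03/80.91) = 0.4588.
With d_HBr + d_NH₃ = 1.11 m, d_NH₃ = 1.11/(1 + 0.4588) = 0.7609 m.
d_HBr = 1.11 − 0.7609 = 0.349 m.

0.349 m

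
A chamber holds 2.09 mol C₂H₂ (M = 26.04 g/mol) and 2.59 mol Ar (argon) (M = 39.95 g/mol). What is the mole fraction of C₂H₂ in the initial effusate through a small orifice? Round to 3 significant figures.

0.500

The effusion rate of species i is ∝ p_i/√M_i ∝ n_i/√M_i.
Mole fraction of C₂H₂ in the effusate = (n_C₂H₂/√M_C₂H₂) / (n_C₂H₂/√M_C₂H₂ + n_Ar/√M_Ar)
= (2.09/√26.04) / (2.09/√26.04 + 2.59/√39.95) = 0.4096/(0.4096 + 0.4098) = 0.500.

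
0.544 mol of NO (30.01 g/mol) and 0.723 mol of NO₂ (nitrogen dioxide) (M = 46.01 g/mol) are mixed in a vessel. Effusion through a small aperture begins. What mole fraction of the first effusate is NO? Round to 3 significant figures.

0.482

Effusion rate of each component ∝ n_i/√M_i (partial pressure × 1/√M).
Mole fraction of NO in the effusate = (n_NO/√M_NO) / (n_NO/√M_NO + n_NO₂/√M_NO₂)
= (0.544/√30.01) / (0.544/√30.01 + 0.723/√46.01) = 0.09930/(0.09930 + 0.1066) = 0.482.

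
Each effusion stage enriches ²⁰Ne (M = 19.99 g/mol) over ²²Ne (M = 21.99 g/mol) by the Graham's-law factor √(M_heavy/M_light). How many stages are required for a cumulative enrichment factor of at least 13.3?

55

Per stage α = (21.99/19.99)^(1/2) = 1.10005^0.5, giving ln α = 0.04768.
Need α^N ≥ 13.3 ⇒ N ≥ ln(13.3) / ln α = 2.588 / 0.04768 = 54.28.
Rounding up, N = 55 stages.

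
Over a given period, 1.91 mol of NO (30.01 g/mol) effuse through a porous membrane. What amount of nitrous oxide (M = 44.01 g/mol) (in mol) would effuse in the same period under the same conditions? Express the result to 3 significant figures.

1.58 mol

Since effusion rate ∝ 1/√M, rate_N₂O/rate_NO = √(M_NO/M_N₂O) = √(30.01/44.01) = √0.6819 = 0.8258.
So the amount for N₂O is 1.91 × 0.8258 = 1.58 mol.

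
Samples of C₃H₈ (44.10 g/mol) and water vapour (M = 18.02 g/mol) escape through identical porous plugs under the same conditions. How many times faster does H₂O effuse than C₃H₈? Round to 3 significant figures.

From Graham's law, rate_H₂O/rate_C₃H₈ = √(M_C₃H₈/M_H₂O) = √(44.10/18.02) = √2.447 = 1.56.

1.56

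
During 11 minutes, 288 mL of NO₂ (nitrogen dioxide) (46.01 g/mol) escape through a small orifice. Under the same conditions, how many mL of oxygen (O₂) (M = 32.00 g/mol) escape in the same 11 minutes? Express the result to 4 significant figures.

345.3 mL

Using Graham's law: rate_O₂/rate_NO₂ = √(M_NO₂/M_O₂) = √(46.01/32.00) = √1.438 = 1.199.
So the volume for O₂ is 288 × 1.199 = 345.3 mL.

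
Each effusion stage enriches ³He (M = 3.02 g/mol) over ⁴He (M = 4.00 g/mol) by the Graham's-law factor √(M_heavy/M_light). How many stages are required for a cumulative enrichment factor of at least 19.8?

Per stage α = (4.00/3.02)^(1/2) = 1.32450^0.5, giving ln α = 0.1405.
Need α^N ≥ 19.8 ⇒ N ≥ ln(19.8) / ln α = 2.986 / 0.1405 = 21.25.
Rounding up, N = 22 stages.

22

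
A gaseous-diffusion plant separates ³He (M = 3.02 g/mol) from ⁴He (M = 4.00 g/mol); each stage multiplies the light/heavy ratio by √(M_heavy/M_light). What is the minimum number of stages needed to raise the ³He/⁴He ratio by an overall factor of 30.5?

25

Single-stage factor α = √(4.00/3.02), so ln α = ½ ln(1.32450) = 0.1405.
Need α^N ≥ 30.5 ⇒ N ≥ ln(30.5) / ln α = 3.418 / 0.1405 = 24.32.
Rounding up, N = 25 stages.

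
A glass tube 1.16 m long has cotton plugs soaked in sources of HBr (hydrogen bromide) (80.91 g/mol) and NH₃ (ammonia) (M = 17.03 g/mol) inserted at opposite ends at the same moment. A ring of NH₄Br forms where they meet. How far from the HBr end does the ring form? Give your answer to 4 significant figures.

In equal time, each gas travels a distance ∝ its rate ∝ 1/√M, so d_HBr/d_NH₃ = √(M_NH₃/M_HBr) = √(17.03/80.91) = 0.4588.
With d_HBr + d_NH₃ = 1.16 m, d_NH₃ = 1.16/(1 + 0.4588) = 0.7952 m.
d_HBr = 1.16 − 0.7952 = 0.3648 m.

0.3648 m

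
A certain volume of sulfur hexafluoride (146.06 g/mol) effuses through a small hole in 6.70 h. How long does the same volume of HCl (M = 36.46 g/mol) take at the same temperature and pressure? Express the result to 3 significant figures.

By Graham's law, t_HCl/t_SF₆ = √(M_HCl/M_SF₆) = √(36.46/146.06) = √0.2496 = 0.4996.
So the time for HCl is 6.70 × 0.4996 = 3.35 h.

3.35 h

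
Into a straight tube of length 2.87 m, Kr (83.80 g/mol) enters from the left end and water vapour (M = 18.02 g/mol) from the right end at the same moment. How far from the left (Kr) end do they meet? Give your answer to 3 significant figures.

0.909 m

Distances travelled in equal time are proportional to diffusion rates, so d_Kr/d_H₂O = √(M_H₂O/M_Kr) = √(18.02/83.80) = 0.4637.
With d_Kr + d_H₂O = 2.87 m, d_H₂O = 2.87/(1 + 0.4637) = 1.961 m.
d_Kr = 2.87 − 1.961 = 0.909 m.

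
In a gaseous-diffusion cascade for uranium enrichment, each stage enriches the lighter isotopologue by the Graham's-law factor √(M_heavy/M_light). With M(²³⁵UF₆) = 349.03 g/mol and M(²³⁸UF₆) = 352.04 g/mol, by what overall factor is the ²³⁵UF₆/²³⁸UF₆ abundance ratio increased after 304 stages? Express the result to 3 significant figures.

3.69

Each stage multiplies the ratio by α = √(352.04/349.03), so after 304 stages the overall factor is α^304 = (352.04/349.03)^(304/2).
= 1.00862^152 = 3.69.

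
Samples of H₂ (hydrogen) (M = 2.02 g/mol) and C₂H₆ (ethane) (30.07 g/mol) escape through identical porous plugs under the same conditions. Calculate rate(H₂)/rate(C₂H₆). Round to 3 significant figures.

By Graham's law, rate_H₂/rate_C₂H₆ = √(M_C₂H₆/M_H₂) = √(30.07/2.02) = √14.89 = 3.86.

3.86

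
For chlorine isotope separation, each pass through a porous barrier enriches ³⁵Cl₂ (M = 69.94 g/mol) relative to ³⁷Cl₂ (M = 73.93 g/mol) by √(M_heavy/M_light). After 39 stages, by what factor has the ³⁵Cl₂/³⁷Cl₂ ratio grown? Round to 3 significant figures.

After 39 stages the ratio has grown by (√(73.93/69.94))^39 = (73.93/69.94)^(39/2).
= 1.05705^(39/2) = 2.95.

2.95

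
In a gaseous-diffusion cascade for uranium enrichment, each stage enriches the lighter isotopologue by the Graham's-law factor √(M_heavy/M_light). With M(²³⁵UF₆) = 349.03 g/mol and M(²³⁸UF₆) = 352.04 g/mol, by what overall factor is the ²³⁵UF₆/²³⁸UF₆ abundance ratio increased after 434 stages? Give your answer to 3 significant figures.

6.45

Overall factor = α^434 with α = √(352.04/349.03), i.e. (352.04/349.03)^(434/2).
= 1.00862^217 = 6.45.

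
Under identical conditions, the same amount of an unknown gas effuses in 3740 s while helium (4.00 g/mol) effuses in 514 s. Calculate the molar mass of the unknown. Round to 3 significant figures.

212 g/mol

Graham's law gives t_X/t_He = √(M_X/M_He).
3740/514 = 7.276 = √(M_X/4.00)
M_X = 4.00 × 7.276² = 4.00 × 52.94 = 212 g/mol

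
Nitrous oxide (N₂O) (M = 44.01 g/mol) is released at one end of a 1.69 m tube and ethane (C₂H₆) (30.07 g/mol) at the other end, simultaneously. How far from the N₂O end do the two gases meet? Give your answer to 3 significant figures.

In equal time, each gas travels a distance ∝ its rate ∝ 1/√M, so d_N₂O/d_C₂H₆ = √(M_C₂H₆/M_N₂O) = √(30.07/44.01) = 0.8266.
With d_N₂O + d_C₂H₆ = 1.69 m, d_C₂H₆ = 1.69/(1 + 0.8266) = 0.9252 m.
d_N₂O = 1.69 − 0.9252 = 0.765 m.

0.765 m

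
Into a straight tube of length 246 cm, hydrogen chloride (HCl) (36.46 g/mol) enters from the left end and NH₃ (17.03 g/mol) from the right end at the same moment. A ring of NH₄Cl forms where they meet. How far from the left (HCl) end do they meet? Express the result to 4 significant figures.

Graham's law gives d_HCl/d_NH₃ = rate_HCl/rate_NH₃ = √(M_NH₃/M_HCl) = √(17.03/36.46) = 0.6834.
With d_HCl + d_NH₃ = 246 cm, d_NH₃ = 246/(1 + 0.6834) = 146.1 cm.
d_HCl = 246 − 146.1 = 99.87 cm.

99.87 cm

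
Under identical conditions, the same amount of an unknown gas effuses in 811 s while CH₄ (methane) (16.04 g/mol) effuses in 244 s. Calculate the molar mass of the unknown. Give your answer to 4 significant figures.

177.2 g/mol

By Graham's law, t_X/t_CH₄ = √(M_X/M_CH₄).
811/244 = 3.324 = √(M_X/16.04)
M_X = 16.04 × 3.324² = 16.04 × 11.05 = 177.2 g/mol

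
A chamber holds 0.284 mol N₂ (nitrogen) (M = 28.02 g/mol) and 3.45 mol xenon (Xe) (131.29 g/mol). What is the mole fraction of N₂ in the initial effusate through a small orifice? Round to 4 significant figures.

Rate_i ∝ x_i/√M_i (Graham's law weighted by mole fraction), so the effusate composition follows n_i/√M_i.
x_N₂(eff) = (n_N₂/√M_N₂) / (n_N₂/√M_N₂ + n_Xe/√M_Xe)
= (0.284/√28.02) / (0.284/√28.02 + 3.45/√131.29) = 0.05365/(0.05365 + 0.3011) = 0.1512.

0.1512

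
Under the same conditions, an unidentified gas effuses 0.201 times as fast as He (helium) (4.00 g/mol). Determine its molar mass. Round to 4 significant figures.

Using Graham's law: rate_X/rate_He = √(M_He/M_X).
0.201 = √(4.00/M_X)
M_X = 4.00 / 0.201² = 4.00 / 0.04040 = 99.01 g/mol

99.01 g/mol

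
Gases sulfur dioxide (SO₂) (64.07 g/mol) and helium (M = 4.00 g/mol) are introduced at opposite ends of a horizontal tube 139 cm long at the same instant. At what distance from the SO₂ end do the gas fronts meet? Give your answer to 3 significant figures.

27.8 cm

Graham's law gives d_SO₂/d_He = rate_SO₂/rate_He = √(M_He/M_SO₂) = √(4.00/64.07) = 0.2499.
With d_SO₂ + d_He = 139 cm, d_He = 139/(1 + 0.2499) = 111.2 cm.
d_SO₂ = 139 − 111.2 = 27.8 cm.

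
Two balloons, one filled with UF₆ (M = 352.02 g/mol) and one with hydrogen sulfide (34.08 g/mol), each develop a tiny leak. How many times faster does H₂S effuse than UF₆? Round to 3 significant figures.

By Graham's law, rate_H₂S/rate_UF₆ = √(M_UF₆/M_H₂S) = √(352.02/34.08) = √10.33 = 3.21.

3.21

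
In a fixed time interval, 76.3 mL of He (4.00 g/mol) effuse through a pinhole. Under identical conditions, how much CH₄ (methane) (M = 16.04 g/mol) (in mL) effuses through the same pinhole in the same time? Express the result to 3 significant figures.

38.1 mL

Graham's law gives rate_CH₄/rate_He = √(M_He/M_CH₄) = √(4.00/16.04) = √0.2494 = 0.4994.
So the volume for CH₄ is 76.3 × 0.4994 = 38.1 mL.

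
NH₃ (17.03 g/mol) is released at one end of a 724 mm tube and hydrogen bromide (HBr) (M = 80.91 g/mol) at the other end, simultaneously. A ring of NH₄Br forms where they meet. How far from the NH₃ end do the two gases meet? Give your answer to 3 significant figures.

496 mm

Distances travelled in equal time are proportional to diffusion rates, so d_NH₃/d_HBr = √(M_HBr/M_NH₃) = √(80.91/17.03) = 2.180.
With d_NH₃ + d_HBr = 724 mm, d_HBr = 724/(1 + 2.180) = 227.7 mm.
d_NH₃ = 724 − 227.7 = 496 mm.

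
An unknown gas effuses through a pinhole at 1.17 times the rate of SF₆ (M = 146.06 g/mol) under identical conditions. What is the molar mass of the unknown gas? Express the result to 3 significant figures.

Since effusion rate ∝ 1/√M, rate_X/rate_SF₆ = √(M_SF₆/M_X).
1.17 = √(146.06/M_X)
M_X = 146.06 / 1.17² = 146.06 / 1.369 = 107 g/mol

107 g/mol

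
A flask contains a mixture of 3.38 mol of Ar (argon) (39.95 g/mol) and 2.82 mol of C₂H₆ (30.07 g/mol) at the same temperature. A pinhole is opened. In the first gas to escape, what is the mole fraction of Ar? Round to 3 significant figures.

Rate_i ∝ x_i/√M_i (Graham's law weighted by mole fraction), so the effusate composition follows n_i/√M_i.
So x_Ar in the escaping gas = (n_Ar/√M_Ar) / Σ(n_i/√M_i)
= (3.38/√39.95) / (3.38/√39.95 + 2.82/√30.07) = 0.5348/(0.5348 + 0.5143) = 0.510.

0.510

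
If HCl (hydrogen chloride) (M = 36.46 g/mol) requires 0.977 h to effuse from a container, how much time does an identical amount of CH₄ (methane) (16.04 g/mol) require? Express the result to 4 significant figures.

By Graham's law, t_CH₄/t_HCl = √(M_CH₄/M_HCl) = √(16.04/36.46) = √0.4399 = 0.6633.
So the time for CH₄ is 0.977 × 0.6633 = 0.6480 h.

0.6480 h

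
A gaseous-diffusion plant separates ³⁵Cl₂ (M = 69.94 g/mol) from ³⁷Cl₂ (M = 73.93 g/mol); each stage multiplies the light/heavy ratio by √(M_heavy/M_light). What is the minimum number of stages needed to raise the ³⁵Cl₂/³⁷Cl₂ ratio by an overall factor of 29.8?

123

Single-stage factor α = √(73.93/69.94), so ln α = ½ ln(1.05705) = 0.02774.
Need α^N ≥ 29.8 ⇒ N ≥ ln(29.8) / ln α = 3.395 / 0.02774 = 122.37.
Rounding up, N = 123 stages.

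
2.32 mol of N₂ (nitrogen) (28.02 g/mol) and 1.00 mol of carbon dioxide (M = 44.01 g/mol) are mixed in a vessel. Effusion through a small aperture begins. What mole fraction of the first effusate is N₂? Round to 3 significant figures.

Rate_i ∝ x_i/√M_i (Graham's law weighted by mole fraction), so the effusate composition follows n_i/√M_i.
Mole fraction of N₂ in the effusate = (n_N₂/√M_N₂) / (n_N₂/√M_N₂ + n_CO₂/√M_CO₂)
= (2.32/√28.02) / (2.32/√28.02 + 1.00/√44.01) = 0.4383/(0.4383 + 0.1507) = 0.744.

0.744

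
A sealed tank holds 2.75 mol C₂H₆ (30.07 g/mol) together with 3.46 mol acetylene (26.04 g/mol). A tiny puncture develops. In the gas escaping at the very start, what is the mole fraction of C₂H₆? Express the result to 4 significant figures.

0.4252

Effusion rate of each component ∝ n_i/√M_i (partial pressure × 1/√M).
x_C₂H₆(eff) = (n_C₂H₆/√M_C₂H₆) / (n_C₂H₆/√M_C₂H₆ + n_C₂H₂/√M_C₂H₂)
= (2.75/√30.07) / (2.75/√30.07 + 3.46/√26.04) = 0.5015/(0.5015 + 0.6780) = 0.4252.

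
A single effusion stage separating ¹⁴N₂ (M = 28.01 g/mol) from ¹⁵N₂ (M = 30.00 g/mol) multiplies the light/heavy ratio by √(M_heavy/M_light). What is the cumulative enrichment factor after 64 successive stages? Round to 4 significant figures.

Overall factor = α^64 with α = √(30.00/28.01), i.e. (30.00/28.01)^(64/2).
= 1.07105^32 = 8.992.

8.992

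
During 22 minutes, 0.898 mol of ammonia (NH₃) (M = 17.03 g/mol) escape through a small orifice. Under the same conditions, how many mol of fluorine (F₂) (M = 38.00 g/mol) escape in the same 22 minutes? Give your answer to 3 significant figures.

Graham's law gives rate_F₂/rate_NH₃ = √(M_NH₃/M_F₂) = √(17.03/38.00) = √0.4482 = 0.6694.
So the amount for F₂ is 0.898 × 0.6694 = 0.601 mol.

0.601 mol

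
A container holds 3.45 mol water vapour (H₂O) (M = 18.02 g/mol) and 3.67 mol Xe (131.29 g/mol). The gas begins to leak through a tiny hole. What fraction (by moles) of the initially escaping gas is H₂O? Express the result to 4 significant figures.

0.7173

The effusion rate of species i is ∝ p_i/√M_i ∝ n_i/√M_i.
x_H₂O(eff) = (n_H₂O/√M_H₂O) / (n_H₂O/√M_H₂O + n_Xe/√M_Xe)
= (3.45/√18.02) / (3.45/√18.02 + 3.67/√131.29) = 0.8127/(0.8127 + 0.3203) = 0.7173.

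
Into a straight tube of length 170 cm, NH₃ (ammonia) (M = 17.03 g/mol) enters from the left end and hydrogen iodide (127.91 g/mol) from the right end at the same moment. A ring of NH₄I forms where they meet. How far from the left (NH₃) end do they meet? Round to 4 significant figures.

124.6 cm

In equal time, each gas travels a distance ∝ its rate ∝ 1/√M, so d_NH₃/d_HI = √(M_HI/M_NH₃) = √(127.91/17.03) = 2.741.
With d_NH₃ + d_HI = 170 cm, d_HI = 170/(1 + 2.741) = 45.45 cm.
d_NH₃ = 170 − 45.45 = 124.6 cm.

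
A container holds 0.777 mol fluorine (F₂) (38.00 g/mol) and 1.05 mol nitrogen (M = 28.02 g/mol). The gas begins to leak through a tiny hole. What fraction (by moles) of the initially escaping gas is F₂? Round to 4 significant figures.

0.3885

Effusion rate of each component ∝ n_i/√M_i (partial pressure × 1/√M).
Mole fraction of F₂ in the effusate = (n_F₂/√M_F₂) / (n_F₂/√M_F₂ + n_N₂/√M_N₂)
= (0.777/√38.00) / (0.777/√38.00 + 1.05/√28.02) = 0.1260/(0.1260 + 0.1984) = 0.3885.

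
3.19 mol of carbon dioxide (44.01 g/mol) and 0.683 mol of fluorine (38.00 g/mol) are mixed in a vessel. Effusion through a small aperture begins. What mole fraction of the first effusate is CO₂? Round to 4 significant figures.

0.8127

The effusion rate of species i is ∝ p_i/√M_i ∝ n_i/√M_i.
So x_CO₂ in the escaping gas = (n_CO₂/√M_CO₂) / Σ(n_i/√M_i)
= (3.19/√44.01) / (3.19/√44.01 + 0.683/√38.00) = 0.4809/(0.4809 + 0.1108) = 0.8127.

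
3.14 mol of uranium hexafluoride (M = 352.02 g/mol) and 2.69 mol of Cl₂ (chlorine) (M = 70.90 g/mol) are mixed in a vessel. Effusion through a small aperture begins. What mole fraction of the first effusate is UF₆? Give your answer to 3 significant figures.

0.344

Rate_i ∝ x_i/√M_i (Graham's law weighted by mole fraction), so the effusate composition follows n_i/√M_i.
Mole fraction of UF₆ in the effusate = (n_UF₆/√M_UF₆) / (n_UF₆/√M_UF₆ + n_Cl₂/√M_Cl₂)
= (3.14/√352.02) / (3.14/√352.02 + 2.69/√70.90) = 0.1674/(0.1674 + 0.3195) = 0.344.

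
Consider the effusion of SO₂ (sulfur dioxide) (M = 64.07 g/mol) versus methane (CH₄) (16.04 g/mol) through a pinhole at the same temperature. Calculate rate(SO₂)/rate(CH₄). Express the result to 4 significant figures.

0.5004

Since effusion rate ∝ 1/√M, rate_SO₂/rate_CH₄ = √(M_CH₄/M_SO₂) = √(16.04/64.07) = √0.2504 = 0.5004.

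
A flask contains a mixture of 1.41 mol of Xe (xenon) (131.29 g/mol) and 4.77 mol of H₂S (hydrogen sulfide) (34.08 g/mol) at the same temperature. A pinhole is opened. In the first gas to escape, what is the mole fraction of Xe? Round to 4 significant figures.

The effusion rate of species i is ∝ p_i/√M_i ∝ n_i/√M_i.
So x_Xe in the escaping gas = (n_Xe/√M_Xe) / Σ(n_i/√M_i)
= (1.41/√131.29) / (1.41/√131.29 + 4.77/√34.08) = 0.1231/(0.1231 + 0.8171) = 0.1309.

0.1309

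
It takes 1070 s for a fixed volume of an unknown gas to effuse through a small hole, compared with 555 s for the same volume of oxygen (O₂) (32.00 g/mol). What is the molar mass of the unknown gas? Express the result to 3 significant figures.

By Graham's law, t_X/t_O₂ = √(M_X/M_O₂).
1070/555 = 1.928 = √(M_X/32.00)
M_X = 32.00 × 1.928² = 32.00 × 3.717 = 119 g/mol

119 g/mol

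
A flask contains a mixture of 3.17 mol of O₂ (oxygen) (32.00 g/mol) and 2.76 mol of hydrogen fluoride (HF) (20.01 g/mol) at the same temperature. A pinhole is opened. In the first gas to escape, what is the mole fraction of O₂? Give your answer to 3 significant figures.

0.476

The effusion rate of species i is ∝ p_i/√M_i ∝ n_i/√M_i.
So x_O₂ in the escaping gas = (n_O₂/√M_O₂) / Σ(n_i/√M_i)
= (3.17/√32.00) / (3.17/√32.00 + 2.76/√20.01) = 0.5604/(0.5604 + 0.6170) = 0.476.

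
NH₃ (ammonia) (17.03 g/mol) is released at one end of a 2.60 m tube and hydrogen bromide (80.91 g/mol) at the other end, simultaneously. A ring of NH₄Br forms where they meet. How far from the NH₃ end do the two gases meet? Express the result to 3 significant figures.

In equal time, each gas travels a distance ∝ its rate ∝ 1/√M, so d_NH₃/d_HBr = √(M_HBr/M_NH₃) = √(80.91/17.03) = 2.180.
With d_NH₃ + d_HBr = 2.60 m, d_HBr = 2.60/(1 + 2.180) = 0.8177 m.
d_NH₃ = 2.60 − 0.8177 = 1.78 m.

1.78 m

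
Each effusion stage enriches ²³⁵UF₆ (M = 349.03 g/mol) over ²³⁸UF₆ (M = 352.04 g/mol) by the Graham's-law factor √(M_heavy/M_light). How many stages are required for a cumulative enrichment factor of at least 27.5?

Per stage α = (352.04/349.03)^(1/2) = 1.00862^0.5, giving ln α = 0.004293.
Need α^N ≥ 27.5 ⇒ N ≥ ln(27.5) / ln α = 3.314 / 0.004293 = 771.91.
Minimum whole number of stages: N = 772.

772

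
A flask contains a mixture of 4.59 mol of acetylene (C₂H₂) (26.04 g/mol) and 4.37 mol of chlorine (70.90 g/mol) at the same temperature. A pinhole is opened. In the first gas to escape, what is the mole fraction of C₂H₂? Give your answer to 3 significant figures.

0.634

Rate_i ∝ x_i/√M_i (Graham's law weighted by mole fraction), so the effusate composition follows n_i/√M_i.
Mole fraction of C₂H₂ in the effusate = (n_C₂H₂/√M_C₂H₂) / (n_C₂H₂/√M_C₂H₂ + n_Cl₂/√M_Cl₂)
= (4.59/√26.04) / (4.59/√26.04 + 4.37/√70.90) = 0.8995/(0.8995 + 0.5190) = 0.634.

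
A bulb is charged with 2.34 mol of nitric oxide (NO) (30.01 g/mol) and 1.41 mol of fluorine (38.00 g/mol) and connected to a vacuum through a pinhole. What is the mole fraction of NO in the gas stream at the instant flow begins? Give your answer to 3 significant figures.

The effusion rate of species i is ∝ p_i/√M_i ∝ n_i/√M_i.
Mole fraction of NO in the effusate = (n_NO/√M_NO) / (n_NO/√M_NO + n_F₂/√M_F₂)
= (2.34/√30.01) / (2.34/√30.01 + 1.41/√38.00) = 0.4272/(0.4272 + 0.2287) = 0.651.

0.651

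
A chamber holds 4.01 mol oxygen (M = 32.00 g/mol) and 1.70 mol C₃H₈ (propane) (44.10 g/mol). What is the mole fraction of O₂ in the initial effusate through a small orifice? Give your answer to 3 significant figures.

0.735

Rate_i ∝ x_i/√M_i (Graham's law weighted by mole fraction), so the effusate composition follows n_i/√M_i.
Mole fraction of O₂ in the effusate = (n_O₂/√M_O₂) / (n_O₂/√M_O₂ + n_C₃H₈/√M_C₃H₈)
= (4.01/√32.00) / (4.01/√32.00 + 1.70/√44.10) = 0.7089/(0.7089 + 0.2560) = 0.735.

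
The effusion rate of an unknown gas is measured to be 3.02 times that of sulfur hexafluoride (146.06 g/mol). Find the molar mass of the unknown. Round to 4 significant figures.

16.01 g/mol

Since effusion rate ∝ 1/√M, rate_X/rate_SF₆ = √(M_SF₆/M_X).
3.02 = √(146.06/M_X)
M_X = 146.06 / 3.02² = 146.06 / 9.120 = 16.01 g/mol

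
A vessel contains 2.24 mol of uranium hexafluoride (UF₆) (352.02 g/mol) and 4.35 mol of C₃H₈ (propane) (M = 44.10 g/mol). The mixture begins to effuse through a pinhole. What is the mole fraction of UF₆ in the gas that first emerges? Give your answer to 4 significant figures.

0.1542

Rate_i ∝ x_i/√M_i (Graham's law weighted by mole fraction), so the effusate composition follows n_i/√M_i.
So x_UF₆ in the escaping gas = (n_UF₆/√M_UF₆) / Σ(n_i/√M_i)
= (2.24/√352.02) / (2.24/√352.02 + 4.35/√44.10) = 0.1194/(0.1194 + 0.6550) = 0.1542.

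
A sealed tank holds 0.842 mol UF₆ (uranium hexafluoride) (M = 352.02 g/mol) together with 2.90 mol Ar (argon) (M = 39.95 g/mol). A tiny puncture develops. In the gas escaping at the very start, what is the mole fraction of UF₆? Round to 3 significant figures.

Each component's effusion rate ∝ (its partial pressure)·(1/√M) ∝ n_i/√M_i.
So x_UF₆ in the escaping gas = (n_UF₆/√M_UF₆) / Σ(n_i/√M_i)
= (0.842/√352.02) / (0.842/√352.02 + 2.90/√39.95) = 0.04488/(0.04488 + 0.4588) = 0.0891.

0.0891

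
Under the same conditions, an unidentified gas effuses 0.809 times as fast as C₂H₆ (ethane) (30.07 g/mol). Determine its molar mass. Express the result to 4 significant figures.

Using Graham's law: rate_X/rate_C₂H₆ = √(M_C₂H₆/M_X).
0.809 = √(30.07/M_X)
M_X = 30.07 / 0.809² = 30.07 / 0.6545 = 45.94 g/mol

45.94 g/mol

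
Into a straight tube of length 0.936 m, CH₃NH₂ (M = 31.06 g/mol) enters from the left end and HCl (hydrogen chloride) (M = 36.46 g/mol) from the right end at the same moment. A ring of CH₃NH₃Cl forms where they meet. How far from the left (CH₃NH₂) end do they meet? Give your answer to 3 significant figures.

0.487 m

Distances travelled in equal time are proportional to diffusion rates, so d_CH₃NH₂/d_HCl = √(M_HCl/M_CH₃NH₂) = √(36.46/31.06) = 1.083.
With d_CH₃NH₂ + d_HCl = 0.936 m, d_HCl = 0.936/(1 + 1.083) = 0.4493 m.
d_CH₃NH₂ = 0.936 − 0.4493 = 0.487 m.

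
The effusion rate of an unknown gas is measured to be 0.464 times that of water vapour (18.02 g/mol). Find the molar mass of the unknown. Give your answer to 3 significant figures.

83.7 g/mol

Since effusion rate ∝ 1/√M, rate_X/rate_H₂O = √(M_H₂O/M_X).
0.464 = √(18.02/M_X)
M_X = 18.02 / 0.464² = 18.02 / 0.2153 = 83.7 g/mol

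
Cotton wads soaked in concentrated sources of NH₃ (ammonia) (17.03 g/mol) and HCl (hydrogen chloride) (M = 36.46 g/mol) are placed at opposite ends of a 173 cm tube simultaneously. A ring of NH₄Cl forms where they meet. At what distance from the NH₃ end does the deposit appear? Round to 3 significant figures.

103 cm

The fronts meet when d_NH₃ + d_HCl = L with d_NH₃/d_HCl = √(M_HCl/M_NH₃) (Graham's law). Here √(M_HCl/M_NH₃) = √(36.46/17.03) = 1.463.
With d_NH₃ + d_HCl = 173 cm, d_HCl = 173/(1 + 1.463) = 70.23 cm.
d_NH₃ = 173 − 70.23 = 103 cm.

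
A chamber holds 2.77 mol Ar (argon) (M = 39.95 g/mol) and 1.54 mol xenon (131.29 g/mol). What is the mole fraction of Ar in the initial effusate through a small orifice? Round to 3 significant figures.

Each component's effusion rate ∝ (its partial pressure)·(1/√M) ∝ n_i/√M_i.
Mole fraction of Ar in the effusate = (n_Ar/√M_Ar) / (n_Ar/√M_Ar + n_Xe/√M_Xe)
= (2.77/√39.95) / (2.77/√39.95 + 1.54/√131.29) = 0.4382/(0.4382 + 0.1344) = 0.765.

0.765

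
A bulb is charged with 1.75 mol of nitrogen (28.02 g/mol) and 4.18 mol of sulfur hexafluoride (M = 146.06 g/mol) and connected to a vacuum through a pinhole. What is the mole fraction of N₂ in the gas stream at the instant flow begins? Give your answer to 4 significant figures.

0.4887

Effusion rate of each component ∝ n_i/√M_i (partial pressure × 1/√M).
So x_N₂ in the escaping gas = (n_N₂/√M_N₂) / Σ(n_i/√M_i)
= (1.75/√28.02) / (1.75/√28.02 + 4.18/√146.06) = 0.3306/(0.3306 + 0.3459) = 0.4887.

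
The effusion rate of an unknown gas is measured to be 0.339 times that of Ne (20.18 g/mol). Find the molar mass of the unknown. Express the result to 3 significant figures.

Graham's law gives rate_X/rate_Ne = √(M_Ne/M_X).
0.339 = √(20.18/M_X)
M_X = 20.18 / 0.339² = 20.18 / 0.1149 = 176 g/mol

176 g/mol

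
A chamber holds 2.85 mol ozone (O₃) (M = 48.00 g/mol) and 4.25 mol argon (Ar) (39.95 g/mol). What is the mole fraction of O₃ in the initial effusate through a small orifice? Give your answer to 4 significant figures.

0.3796

The effusion rate of species i is ∝ p_i/√M_i ∝ n_i/√M_i.
So x_O₃ in the escaping gas = (n_O₃/√M_O₃) / Σ(n_i/√M_i)
= (2.85/√48.00) / (2.85/√48.00 + 4.25/√39.95) = 0.4114/(0.4114 + 0.6724) = 0.3796.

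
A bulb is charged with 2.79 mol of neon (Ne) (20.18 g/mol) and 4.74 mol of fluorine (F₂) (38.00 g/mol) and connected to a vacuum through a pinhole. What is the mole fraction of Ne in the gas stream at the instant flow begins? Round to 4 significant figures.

0.4468

The effusion rate of species i is ∝ p_i/√M_i ∝ n_i/√M_i.
Mole fraction of Ne in the effusate = (n_Ne/√M_Ne) / (n_Ne/√M_Ne + n_F₂/√M_F₂)
= (2.79/√20.18) / (2.79/√20.18 + 4.74/√38.00) = 0.6211/(0.6211 + 0.7689) = 0.4468.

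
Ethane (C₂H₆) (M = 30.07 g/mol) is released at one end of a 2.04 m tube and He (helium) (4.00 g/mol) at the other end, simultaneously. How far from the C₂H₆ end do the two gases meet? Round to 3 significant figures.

0.545 m

In equal time, each gas travels a distance ∝ its rate ∝ 1/√M, so d_C₂H₆/d_He = √(M_He/M_C₂H₆) = √(4.00/30.07) = 0.3647.
With d_C₂H₆ + d_He = 2.04 m, d_He = 2.04/(1 + 0.3647) = 1.495 m.
d_C₂H₆ = 2.04 − 1.495 = 0.545 m.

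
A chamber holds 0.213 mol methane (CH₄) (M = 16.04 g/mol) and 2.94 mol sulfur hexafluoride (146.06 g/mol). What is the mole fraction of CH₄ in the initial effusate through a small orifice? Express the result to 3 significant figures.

The effusion rate of species i is ∝ p_i/√M_i ∝ n_i/√M_i.
So x_CH₄ in the escaping gas = (n_CH₄/√M_CH₄) / Σ(n_i/√M_i)
= (0.213/√16.04) / (0.213/√16.04 + 2.94/√146.06) = 0.05318/(0.05318 + 0.2433) = 0.179.

0.179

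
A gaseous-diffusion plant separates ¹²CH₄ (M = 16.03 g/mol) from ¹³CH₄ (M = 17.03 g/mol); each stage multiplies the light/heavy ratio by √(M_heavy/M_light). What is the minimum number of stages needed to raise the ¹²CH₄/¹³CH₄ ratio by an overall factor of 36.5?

With α = √(17.03/16.03) per stage, ln α = ½ ln(1.06238) = 0.03026.
Need α^N ≥ 36.5 ⇒ N ≥ ln(36.5) / ln α = 3.597 / 0.03026 = 118.89.
Minimum whole number of stages: N = 119.

119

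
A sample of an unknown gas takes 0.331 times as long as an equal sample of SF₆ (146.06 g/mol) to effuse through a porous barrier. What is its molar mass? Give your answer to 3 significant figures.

16.0 g/mol

Graham's law gives t_X/t_SF₆ = √(M_X/M_SF₆).
0.331 = √(M_X/146.06)
M_X = 146.06 × 0.331² = 146.06 × 0.1096 = 16.0 g/mol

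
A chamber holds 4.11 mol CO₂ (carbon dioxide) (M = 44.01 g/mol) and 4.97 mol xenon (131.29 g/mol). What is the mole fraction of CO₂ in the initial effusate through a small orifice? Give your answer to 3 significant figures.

Effusion rate of each component ∝ n_i/√M_i (partial pressure × 1/√M).
So x_CO₂ in the escaping gas = (n_CO₂/√M_CO₂) / Σ(n_i/√M_i)
= (4.11/√44.01) / (4.11/√44.01 + 4.97/√131.29) = 0.6195/(0.6195 + 0.4338) = 0.588.

0.588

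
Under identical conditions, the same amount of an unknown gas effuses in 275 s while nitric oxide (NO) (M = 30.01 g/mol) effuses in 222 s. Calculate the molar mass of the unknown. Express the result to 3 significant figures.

By Graham's law, t_X/t_NO = √(M_X/M_NO).
275/222 = 1.239 = √(M_X/30.01)
M_X = 30.01 × 1.239² = 30.01 × 1.534 = 46.0 g/mol

46.0 g/mol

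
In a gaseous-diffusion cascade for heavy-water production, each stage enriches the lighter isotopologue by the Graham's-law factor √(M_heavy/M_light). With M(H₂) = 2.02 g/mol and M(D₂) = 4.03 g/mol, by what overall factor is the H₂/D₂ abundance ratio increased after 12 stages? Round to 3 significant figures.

63.1

The single-stage factor is √(M_heavy/M_light), so 12 stages give [√(4.03/2.02)]^12 = (4.03/2.02)^(12/2).
= 1.99505^6 = 63.1.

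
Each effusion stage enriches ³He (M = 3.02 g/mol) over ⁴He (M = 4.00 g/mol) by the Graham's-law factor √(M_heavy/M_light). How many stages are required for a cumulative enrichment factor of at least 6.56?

14

Per stage α = (4.00/3.02)^(1/2) = 1.32450^0.5, giving ln α = 0.1405.
Need α^N ≥ 6.56 ⇒ N ≥ ln(6.56) / ln α = 1.881 / 0.1405 = 13.39.
Rounding up, N = 14 stages.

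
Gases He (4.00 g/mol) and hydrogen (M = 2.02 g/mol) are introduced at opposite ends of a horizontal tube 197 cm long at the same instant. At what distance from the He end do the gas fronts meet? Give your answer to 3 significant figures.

81.8 cm

Distances travelled in equal time are proportional to diffusion rates, so d_He/d_H₂ = √(M_H₂/M_He) = √(2.02/4.00) = 0.7106.
With d_He + d_H₂ = 197 cm, d_H₂ = 197/(1 + 0.7106) = 115.2 cm.
d_He = 197 − 115.2 = 81.8 cm.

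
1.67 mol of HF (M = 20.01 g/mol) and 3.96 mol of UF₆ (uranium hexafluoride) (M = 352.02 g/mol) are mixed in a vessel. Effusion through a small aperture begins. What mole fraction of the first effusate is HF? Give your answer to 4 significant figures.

Each component's effusion rate ∝ (its partial pressure)·(1/√M) ∝ n_i/√M_i.
x_HF(eff) = (n_HF/√M_HF) / (n_HF/√M_HF + n_UF₆/√M_UF₆)
= (1.67/√20.01) / (1.67/√20.01 + 3.96/√352.02) = 0.3733/(0.3733 + 0.2111) = 0.6388.

0.6388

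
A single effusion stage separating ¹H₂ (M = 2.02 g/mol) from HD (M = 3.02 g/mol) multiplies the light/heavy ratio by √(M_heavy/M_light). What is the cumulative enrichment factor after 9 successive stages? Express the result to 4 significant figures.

Each stage multiplies the ratio by α = √(3.02/2.02), so after 9 stages the overall factor is α^9 = (3.02/2.02)^(9/2).
= 1.49505^(9/2) = 6.109.

6.109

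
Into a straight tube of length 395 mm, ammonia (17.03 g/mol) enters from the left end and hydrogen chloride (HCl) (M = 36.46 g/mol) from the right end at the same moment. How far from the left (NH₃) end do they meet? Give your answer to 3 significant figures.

Distances travelled in equal time are proportional to diffusion rates, so d_NH₃/d_HCl = √(M_HCl/M_NH₃) = √(36.46/17.03) = 1.463.
With d_NH₃ + d_HCl = 395 mm, d_HCl = 395/(1 + 1.463) = 160.4 mm.
d_NH₃ = 395 − 160.4 = 235 mm.

235 mm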